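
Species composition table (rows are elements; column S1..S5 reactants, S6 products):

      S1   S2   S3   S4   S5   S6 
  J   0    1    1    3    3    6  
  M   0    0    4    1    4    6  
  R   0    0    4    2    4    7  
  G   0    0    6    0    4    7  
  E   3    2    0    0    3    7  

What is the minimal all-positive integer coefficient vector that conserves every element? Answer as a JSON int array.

Coefficients: [5, 5, 4, 4, 1, 4]

J: 5·0+5·1+4·1+4·3+1·3 = 24 | 4·6 = 24
M: 5·0+5·0+4·4+4·1+1·4 = 24 | 4·6 = 24
R: 5·0+5·0+4·4+4·2+1·4 = 28 | 4·7 = 28
G: 5·0+5·0+4·6+4·0+1·4 = 28 | 4·7 = 28
E: 5·3+5·2+4·0+4·0+1·3 = 28 | 4·7 = 28
gcd(5,5,4,4,1,4) = 1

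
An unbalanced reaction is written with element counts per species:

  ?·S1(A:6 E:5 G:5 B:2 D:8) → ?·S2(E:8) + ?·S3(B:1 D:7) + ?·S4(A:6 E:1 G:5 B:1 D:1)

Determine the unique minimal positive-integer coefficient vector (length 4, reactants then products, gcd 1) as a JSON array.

A: 2·6 = 12 | 1·0+2·0+2·6 = 12
E: 2·5 = 10 | 1·8+2·0+2·1 = 10
G: 2·5 = 10 | 1·0+2·0+2·5 = 10
B: 2·2 = 4 | 1·0+2·1+2·1 = 4
D: 2·8 = 16 | 1·0+2·7+2·1 = 16
gcd(2,1,2,2) = 1

Coefficients: [2, 1, 2, 2]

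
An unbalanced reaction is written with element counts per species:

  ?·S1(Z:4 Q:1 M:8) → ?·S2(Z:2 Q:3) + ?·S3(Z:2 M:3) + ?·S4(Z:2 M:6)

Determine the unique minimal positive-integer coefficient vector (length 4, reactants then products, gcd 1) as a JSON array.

Z: 3·4 = 12 | 1·2+2·2+3·2 = 12
Q: 3·1 = 3 | 1·3+2·0+3·0 = 3
M: 3·8 = 24 | 1·0+2·3+3·6 = 24
gcd(3,1,2,3) = 1

Coefficients: [3, 1, 2, 3]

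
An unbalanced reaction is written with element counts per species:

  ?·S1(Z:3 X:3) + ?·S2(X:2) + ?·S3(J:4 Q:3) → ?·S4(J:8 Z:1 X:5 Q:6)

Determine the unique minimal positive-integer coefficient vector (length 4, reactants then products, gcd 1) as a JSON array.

J: 1·0+6·0+6·4 = 24 | 3·8 = 24
Z: 1·3+6·0+6·0 = 3 | 3·1 = 3
X: 1·3+6·2+6·0 = 15 | 3·5 = 15
Q: 1·0+6·0+6·3 = 18 | 3·6 = 18
gcd(1,6,6,3) = 1

Coefficients: [1, 6, 6, 3]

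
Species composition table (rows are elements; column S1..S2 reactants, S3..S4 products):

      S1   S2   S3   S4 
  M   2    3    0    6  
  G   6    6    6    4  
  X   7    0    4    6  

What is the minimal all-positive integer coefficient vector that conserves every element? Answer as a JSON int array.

Coefficients: [6, 2, 6, 3]

M: 6·2+2·3 = 18 | 6·0+3·6 = 18
G: 6·6+2·6 = 48 | 6·6+3·4 = 48
X: 6·7+2·0 = 42 | 6·4+3·6 = 42
gcd(6,2,6,3) = 1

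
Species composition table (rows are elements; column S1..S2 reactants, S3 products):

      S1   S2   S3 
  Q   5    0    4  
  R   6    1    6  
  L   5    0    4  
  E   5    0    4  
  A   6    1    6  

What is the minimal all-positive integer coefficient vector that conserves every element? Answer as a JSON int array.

Coefficients: [4, 6, 5]

Q: 4·5+6·0 = 20 | 5·4 = 20
R: 4·6+6·1 = 30 | 5·6 = 30
L: 4·5+6·0 = 20 | 5·4 = 20
E: 4·5+6·0 = 20 | 5·4 = 20
A: 4·6+6·1 = 30 | 5·6 = 30
gcd(4,6,5) = 1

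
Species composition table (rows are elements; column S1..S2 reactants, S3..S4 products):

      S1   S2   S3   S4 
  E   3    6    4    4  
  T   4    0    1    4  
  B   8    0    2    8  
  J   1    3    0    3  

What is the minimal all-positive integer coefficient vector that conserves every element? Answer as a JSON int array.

E: 6·3+3·6 = 36 | 4·4+5·4 = 36
T: 6·4+3·0 = 24 | 4·1+5·4 = 24
B: 6·8+3·0 = 48 | 4·2+5·8 = 48
J: 6·1+3·3 = 15 | 4·0+5·3 = 15
gcd(6,3,4,5) = 1

Coefficients: [6, 3, 4, 5]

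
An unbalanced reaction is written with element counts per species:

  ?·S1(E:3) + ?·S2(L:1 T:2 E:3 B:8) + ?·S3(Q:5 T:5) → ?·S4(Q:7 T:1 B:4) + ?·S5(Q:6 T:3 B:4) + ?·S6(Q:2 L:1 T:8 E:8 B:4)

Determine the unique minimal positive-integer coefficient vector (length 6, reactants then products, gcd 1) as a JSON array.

Coefficients: [5, 3, 5, 1, 2, 3]

Q: 5·0+3·0+5·5 = 25 | 1·7+2·6+3·2 = 25
L: 5·0+3·1+5·0 = 3 | 1·0+2·0+3·1 = 3
T: 5·0+3·2+5·5 = 31 | 1·1+2·3+3·8 = 31
E: 5·3+3·3+5·0 = 24 | 1·0+2·0+3·8 = 24
B: 5·0+3·8+5·0 = 24 | 1·4+2·4+3·4 = 24
gcd(5,3,5,1,2,3) = 1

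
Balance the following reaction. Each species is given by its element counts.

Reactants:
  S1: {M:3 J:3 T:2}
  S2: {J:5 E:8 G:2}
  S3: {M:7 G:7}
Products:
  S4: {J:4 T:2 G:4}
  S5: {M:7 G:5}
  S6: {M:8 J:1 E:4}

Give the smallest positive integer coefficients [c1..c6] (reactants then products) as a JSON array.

M: 6·3+2·0+5·7 = 53 | 6·0+3·7+4·8 = 53
J: 6·3+2·5+5·0 = 28 | 6·4+3·0+4·1 = 28
E: 6·0+2·8+5·0 = 16 | 6·0+3·0+4·4 = 16
T: 6·2+2·0+5·0 = 12 | 6·2+3·0+4·0 = 12
G: 6·0+2·2+5·7 = 39 | 6·4+3·5+4·0 = 39
gcd(6,2,5,6,3,4) = 1

Coefficients: [6, 2, 5, 6, 3, 4]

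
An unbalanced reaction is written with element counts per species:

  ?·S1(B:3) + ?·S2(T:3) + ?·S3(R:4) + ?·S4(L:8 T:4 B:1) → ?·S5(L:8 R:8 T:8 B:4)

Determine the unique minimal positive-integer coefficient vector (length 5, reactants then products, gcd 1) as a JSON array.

L: 3·0+4·0+6·0+3·8 = 24 | 3·8 = 24
R: 3·0+4·0+6·4+3·0 = 24 | 3·8 = 24
T: 3·0+4·3+6·0+3·4 = 24 | 3·8 = 24
B: 3·3+4·0+6·0+3·1 = 12 | 3·4 = 12
gcd(3,4,6,3,3) = 1

Coefficients: [3, 4, 6, 3, 3]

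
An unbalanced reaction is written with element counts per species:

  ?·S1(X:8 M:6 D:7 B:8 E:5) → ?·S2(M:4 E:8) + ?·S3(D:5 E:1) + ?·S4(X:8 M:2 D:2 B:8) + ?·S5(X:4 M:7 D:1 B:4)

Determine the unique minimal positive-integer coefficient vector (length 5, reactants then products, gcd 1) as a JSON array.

Coefficients: [6, 3, 6, 5, 2]

X: 6·8 = 48 | 3·0+6·0+5·8+2·4 = 48
M: 6·6 = 36 | 3·4+6·0+5·2+2·7 = 36
D: 6·7 = 42 | 3·0+6·5+5·2+2·1 = 42
B: 6·8 = 48 | 3·0+6·0+5·8+2·4 = 48
E: 6·5 = 30 | 3·8+6·1+5·0+2·0 = 30
gcd(6,3,6,5,2) = 1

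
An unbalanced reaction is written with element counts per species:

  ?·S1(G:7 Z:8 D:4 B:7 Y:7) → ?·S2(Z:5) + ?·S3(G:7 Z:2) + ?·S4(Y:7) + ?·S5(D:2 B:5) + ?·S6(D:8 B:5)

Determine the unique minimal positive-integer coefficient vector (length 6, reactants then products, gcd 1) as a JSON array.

G: 5·7 = 35 | 6·0+5·7+5·0+6·0+1·0 = 35
Z: 5·8 = 40 | 6·5+5·2+5·0+6·0+1·0 = 40
D: 5·4 = 20 | 6·0+5·0+5·0+6·2+1·8 = 20
B: 5·7 = 35 | 6·0+5·0+5·0+6·5+1·5 = 35
Y: 5·7 = 35 | 6·0+5·0+5·7+6·0+1·0 = 35
gcd(5,6,5,5,6,1) = 1

Coefficients: [5, 6, 5, 5, 6, 1]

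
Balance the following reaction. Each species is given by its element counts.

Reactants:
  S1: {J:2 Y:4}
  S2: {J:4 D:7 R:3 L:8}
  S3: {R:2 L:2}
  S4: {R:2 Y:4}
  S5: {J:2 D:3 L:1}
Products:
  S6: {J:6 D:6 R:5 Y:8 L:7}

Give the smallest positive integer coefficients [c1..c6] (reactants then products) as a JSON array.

Coefficients: [6, 3, 4, 4, 3, 5]

J: 6·2+3·4+4·0+4·0+3·2 = 30 | 5·6 = 30
D: 6·0+3·7+4·0+4·0+3·3 = 30 | 5·6 = 30
R: 6·0+3·3+4·2+4·2+3·0 = 25 | 5·5 = 25
Y: 6·4+3·0+4·0+4·4+3·0 = 40 | 5·8 = 40
L: 6·0+3·8+4·2+4·0+3·1 = 35 | 5·7 = 35
gcd(6,3,4,4,3,5) = 1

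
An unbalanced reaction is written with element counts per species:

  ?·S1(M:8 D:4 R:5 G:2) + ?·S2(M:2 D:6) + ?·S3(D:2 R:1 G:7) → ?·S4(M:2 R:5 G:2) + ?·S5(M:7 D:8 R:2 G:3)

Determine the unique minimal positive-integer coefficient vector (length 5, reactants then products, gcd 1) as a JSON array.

Coefficients: [5, 4, 2, 3, 6]

M: 5·8+4·2+2·0 = 48 | 3·2+6·7 = 48
D: 5·4+4·6+2·2 = 48 | 3·0+6·8 = 48
R: 5·5+4·0+2·1 = 27 | 3·5+6·2 = 27
G: 5·2+4·0+2·7 = 24 | 3·2+6·3 = 24
gcd(5,4,2,3,6) = 1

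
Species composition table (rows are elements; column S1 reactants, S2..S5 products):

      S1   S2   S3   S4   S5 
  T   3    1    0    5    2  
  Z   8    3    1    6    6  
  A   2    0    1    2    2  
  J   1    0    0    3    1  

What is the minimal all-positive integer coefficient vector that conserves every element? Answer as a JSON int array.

Coefficients: [5, 6, 4, 1, 2]

T: 5·3 = 15 | 6·1+4·0+1·5+2·2 = 15
Z: 5·8 = 40 | 6·3+4·1+1·6+2·6 = 40
A: 5·2 = 10 | 6·0+4·1+1·2+2·2 = 10
J: 5·1 = 5 | 6·0+4·0+1·3+2·1 = 5
gcd(5,6,4,1,2) = 1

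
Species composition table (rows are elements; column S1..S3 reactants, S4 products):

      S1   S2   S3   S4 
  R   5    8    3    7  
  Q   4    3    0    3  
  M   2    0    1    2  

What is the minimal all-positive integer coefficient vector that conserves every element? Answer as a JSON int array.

R: 3·5+1·8+4·3 = 35 | 5·7 = 35
Q: 3·4+1·3+4·0 = 15 | 5·3 = 15
M: 3·2+1·0+4·1 = 10 | 5·2 = 10
gcd(3,1,4,5) = 1

Coefficients: [3, 1, 4, 5]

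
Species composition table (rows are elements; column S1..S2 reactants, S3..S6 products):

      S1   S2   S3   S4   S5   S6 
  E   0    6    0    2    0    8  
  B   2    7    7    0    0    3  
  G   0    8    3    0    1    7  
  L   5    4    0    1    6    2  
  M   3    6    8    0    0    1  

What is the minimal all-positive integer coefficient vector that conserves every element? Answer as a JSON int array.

Coefficients: [5, 3, 4, 5, 5, 1]

E: 5·0+3·6 = 18 | 4·0+5·2+5·0+1·8 = 18
B: 5·2+3·7 = 31 | 4·7+5·0+5·0+1·3 = 31
G: 5·0+3·8 = 24 | 4·3+5·0+5·1+1·7 = 24
L: 5·5+3·4 = 37 | 4·0+5·1+5·6+1·2 = 37
M: 5·3+3·6 = 33 | 4·8+5·0+5·0+1·1 = 33
gcd(5,3,4,5,5,1) = 1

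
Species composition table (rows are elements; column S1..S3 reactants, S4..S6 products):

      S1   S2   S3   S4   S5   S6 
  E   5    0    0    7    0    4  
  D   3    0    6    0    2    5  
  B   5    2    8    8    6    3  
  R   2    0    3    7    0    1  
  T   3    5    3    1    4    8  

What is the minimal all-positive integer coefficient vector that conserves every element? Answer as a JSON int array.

E: 6·5+6·0+2·0 = 30 | 2·7+5·0+4·4 = 30
D: 6·3+6·0+2·6 = 30 | 2·0+5·2+4·5 = 30
B: 6·5+6·2+2·8 = 58 | 2·8+5·6+4·3 = 58
R: 6·2+6·0+2·3 = 18 | 2·7+5·0+4·1 = 18
T: 6·3+6·5+2·3 = 54 | 2·1+5·4+4·8 = 54
gcd(6,6,2,2,5,4) = 1

Coefficients: [6, 6, 2, 2, 5, 4]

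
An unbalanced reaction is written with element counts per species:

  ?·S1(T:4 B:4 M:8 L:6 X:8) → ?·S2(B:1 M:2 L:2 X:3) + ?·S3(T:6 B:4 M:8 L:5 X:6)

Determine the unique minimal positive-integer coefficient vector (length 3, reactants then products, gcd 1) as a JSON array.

T: 3·4 = 12 | 4·0+2·6 = 12
B: 3·4 = 12 | 4·1+2·4 = 12
M: 3·8 = 24 | 4·2+2·8 = 24
L: 3·6 = 18 | 4·2+2·5 = 18
X: 3·8 = 24 | 4·3+2·6 = 24
gcd(3,4,2) = 1

Coefficients: [3, 4, 2]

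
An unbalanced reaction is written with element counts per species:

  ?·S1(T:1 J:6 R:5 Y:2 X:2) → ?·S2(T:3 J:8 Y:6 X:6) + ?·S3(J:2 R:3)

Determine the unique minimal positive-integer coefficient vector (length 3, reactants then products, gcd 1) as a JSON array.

T: 3·1 = 3 | 1·3+5·0 = 3
J: 3·6 = 18 | 1·8+5·2 = 18
R: 3·5 = 15 | 1·0+5·3 = 15
Y: 3·2 = 6 | 1·6+5·0 = 6
X: 3·2 = 6 | 1·6+5·0 = 6
gcd(3,1,5) = 1

Coefficients: [3, 1, 5]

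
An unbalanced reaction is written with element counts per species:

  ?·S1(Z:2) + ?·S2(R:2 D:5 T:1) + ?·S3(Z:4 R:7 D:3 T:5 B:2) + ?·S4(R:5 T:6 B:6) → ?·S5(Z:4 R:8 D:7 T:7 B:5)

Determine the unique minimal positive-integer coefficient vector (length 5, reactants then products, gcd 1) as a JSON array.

Z: 6·2+5·0+1·4+3·0 = 16 | 4·4 = 16
R: 6·0+5·2+1·7+3·5 = 32 | 4·8 = 32
D: 6·0+5·5+1·3+3·0 = 28 | 4·7 = 28
T: 6·0+5·1+1·5+3·6 = 28 | 4·7 = 28
B: 6·0+5·0+1·2+3·6 = 20 | 4·5 = 20
gcd(6,5,1,3,4) = 1

Coefficients: [6, 5, 1, 3, 4]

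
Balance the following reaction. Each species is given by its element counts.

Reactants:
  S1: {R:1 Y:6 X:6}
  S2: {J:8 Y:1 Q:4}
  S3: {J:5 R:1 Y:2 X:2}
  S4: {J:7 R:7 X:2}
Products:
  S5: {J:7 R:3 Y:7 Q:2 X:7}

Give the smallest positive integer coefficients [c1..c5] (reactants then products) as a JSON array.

Coefficients: [4, 2, 1, 1, 4]

J: 4·0+2·8+1·5+1·7 = 28 | 4·7 = 28
R: 4·1+2·0+1·1+1·7 = 12 | 4·3 = 12
Y: 4·6+2·1+1·2+1·0 = 28 | 4·7 = 28
Q: 4·0+2·4+1·0+1·0 = 8 | 4·2 = 8
X: 4·6+2·0+1·2+1·2 = 28 | 4·7 = 28
gcd(4,2,1,1,4) = 1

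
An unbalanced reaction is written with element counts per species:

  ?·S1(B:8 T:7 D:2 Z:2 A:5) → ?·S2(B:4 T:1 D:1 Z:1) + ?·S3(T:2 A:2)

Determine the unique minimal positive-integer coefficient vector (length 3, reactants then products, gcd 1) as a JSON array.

Coefficients: [2, 4, 5]

B: 2·8 = 16 | 4·4+5·0 = 16
T: 2·7 = 14 | 4·1+5·2 = 14
D: 2·2 = 4 | 4·1+5·0 = 4
Z: 2·2 = 4 | 4·1+5·0 = 4
A: 2·5 = 10 | 4·0+5·2 = 10
gcd(2,4,5) = 1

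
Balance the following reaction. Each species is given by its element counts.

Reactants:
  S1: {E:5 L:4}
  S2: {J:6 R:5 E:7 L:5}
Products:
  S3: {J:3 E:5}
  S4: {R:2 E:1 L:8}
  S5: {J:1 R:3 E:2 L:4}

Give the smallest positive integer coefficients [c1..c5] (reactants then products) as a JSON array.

J: 3·0+4·6 = 24 | 6·3+1·0+6·1 = 24
R: 3·0+4·5 = 20 | 6·0+1·2+6·3 = 20
E: 3·5+4·7 = 43 | 6·5+1·1+6·2 = 43
L: 3·4+4·5 = 32 | 6·0+1·8+6·4 = 32
gcd(3,4,6,1,6) = 1

Coefficients: [3, 4, 6, 1, 6]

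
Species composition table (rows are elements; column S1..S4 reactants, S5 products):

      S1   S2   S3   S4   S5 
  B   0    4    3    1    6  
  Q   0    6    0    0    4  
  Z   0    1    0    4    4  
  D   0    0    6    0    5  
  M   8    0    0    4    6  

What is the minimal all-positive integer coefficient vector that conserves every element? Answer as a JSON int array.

B: 2·0+4·4+5·3+5·1 = 36 | 6·6 = 36
Q: 2·0+4·6+5·0+5·0 = 24 | 6·4 = 24
Z: 2·0+4·1+5·0+5·4 = 24 | 6·4 = 24
D: 2·0+4·0+5·6+5·0 = 30 | 6·5 = 30
M: 2·8+4·0+5·0+5·4 = 36 | 6·6 = 36
gcd(2,4,5,5,6) = 1

Coefficients: [2, 4, 5, 5, 6]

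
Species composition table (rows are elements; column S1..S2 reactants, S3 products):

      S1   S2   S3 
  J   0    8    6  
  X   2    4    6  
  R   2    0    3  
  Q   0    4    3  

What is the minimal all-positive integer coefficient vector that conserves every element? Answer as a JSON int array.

Coefficients: [6, 3, 4]

J: 6·0+3·8 = 24 | 4·6 = 24
X: 6·2+3·4 = 24 | 4·6 = 24
R: 6·2+3·0 = 12 | 4·3 = 12
Q: 6·0+3·4 = 12 | 4·3 = 12
gcd(6,3,4) = 1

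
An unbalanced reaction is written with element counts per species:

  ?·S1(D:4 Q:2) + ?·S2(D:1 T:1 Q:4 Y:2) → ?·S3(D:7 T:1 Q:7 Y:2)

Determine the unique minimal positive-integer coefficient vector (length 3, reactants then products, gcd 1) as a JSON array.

D: 3·4+2·1 = 14 | 2·7 = 14
T: 3·0+2·1 = 2 | 2·1 = 2
Q: 3·2+2·4 = 14 | 2·7 = 14
Y: 3·0+2·2 = 4 | 2·2 = 4
gcd(3,2,2) = 1

Coefficients: [3, 2, 2]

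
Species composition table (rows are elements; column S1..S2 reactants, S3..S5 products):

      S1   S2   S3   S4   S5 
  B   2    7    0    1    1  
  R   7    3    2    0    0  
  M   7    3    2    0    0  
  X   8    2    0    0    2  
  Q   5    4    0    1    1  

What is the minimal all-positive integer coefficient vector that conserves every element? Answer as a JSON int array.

B: 1·2+1·7 = 9 | 5·0+4·1+5·1 = 9
R: 1·7+1·3 = 10 | 5·2+4·0+5·0 = 10
M: 1·7+1·3 = 10 | 5·2+4·0+5·0 = 10
X: 1·8+1·2 = 10 | 5·0+4·0+5·2 = 10
Q: 1·5+1·4 = 9 | 5·0+4·1+5·1 = 9
gcd(1,1,5,4,5) = 1

Coefficients: [1, 1, 5, 4, 5]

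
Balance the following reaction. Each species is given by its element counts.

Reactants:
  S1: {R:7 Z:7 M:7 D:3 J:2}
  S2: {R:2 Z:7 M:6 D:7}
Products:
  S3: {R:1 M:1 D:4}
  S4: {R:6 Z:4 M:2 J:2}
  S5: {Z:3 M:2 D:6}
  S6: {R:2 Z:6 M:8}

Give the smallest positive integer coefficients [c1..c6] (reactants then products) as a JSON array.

R: 5·7+3·2 = 41 | 3·1+5·6+4·0+4·2 = 41
Z: 5·7+3·7 = 56 | 3·0+5·4+4·3+4·6 = 56
M: 5·7+3·6 = 53 | 3·1+5·2+4·2+4·8 = 53
D: 5·3+3·7 = 36 | 3·4+5·0+4·6+4·0 = 36
J: 5·2+3·0 = 10 | 3·0+5·2+4·0+4·0 = 10
gcd(5,3,3,5,4,4) = 1

Coefficients: [5, 3, 3, 5, 4, 4]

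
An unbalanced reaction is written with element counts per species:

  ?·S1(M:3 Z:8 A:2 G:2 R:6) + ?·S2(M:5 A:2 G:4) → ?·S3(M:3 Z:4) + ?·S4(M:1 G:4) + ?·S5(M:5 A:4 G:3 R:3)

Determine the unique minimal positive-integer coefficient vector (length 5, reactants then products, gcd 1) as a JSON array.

M: 1·3+3·5 = 18 | 2·3+2·1+2·5 = 18
Z: 1·8+3·0 = 8 | 2·4+2·0+2·0 = 8
A: 1·2+3·2 = 8 | 2·0+2·0+2·4 = 8
G: 1·2+3·4 = 14 | 2·0+2·4+2·3 = 14
R: 1·6+3·0 = 6 | 2·0+2·0+2·3 = 6
gcd(1,3,2,2,2) = 1

Coefficients: [1, 3, 2, 2, 2]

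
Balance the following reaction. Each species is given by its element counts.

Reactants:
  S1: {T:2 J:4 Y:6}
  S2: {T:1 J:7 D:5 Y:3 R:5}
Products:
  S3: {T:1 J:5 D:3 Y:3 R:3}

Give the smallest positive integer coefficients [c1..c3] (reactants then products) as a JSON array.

Coefficients: [1, 3, 5]

T: 1·2+3·1 = 5 | 5·1 = 5
J: 1·4+3·7 = 25 | 5·5 = 25
D: 1·0+3·5 = 15 | 5·3 = 15
Y: 1·6+3·3 = 15 | 5·3 = 15
R: 1·0+3·5 = 15 | 5·3 = 15
gcd(1,3,5) = 1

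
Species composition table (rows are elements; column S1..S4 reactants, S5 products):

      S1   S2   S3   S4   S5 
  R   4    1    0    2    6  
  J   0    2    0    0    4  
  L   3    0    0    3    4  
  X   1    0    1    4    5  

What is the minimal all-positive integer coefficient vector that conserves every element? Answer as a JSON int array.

R: 2·4+6·1+5·0+2·2 = 18 | 3·6 = 18
J: 2·0+6·2+5·0+2·0 = 12 | 3·4 = 12
L: 2·3+6·0+5·0+2·3 = 12 | 3·4 = 12
X: 2·1+6·0+5·1+2·4 = 15 | 3·5 = 15
gcd(2,6,5,2,3) = 1

Coefficients: [2, 6, 5, 2, 3]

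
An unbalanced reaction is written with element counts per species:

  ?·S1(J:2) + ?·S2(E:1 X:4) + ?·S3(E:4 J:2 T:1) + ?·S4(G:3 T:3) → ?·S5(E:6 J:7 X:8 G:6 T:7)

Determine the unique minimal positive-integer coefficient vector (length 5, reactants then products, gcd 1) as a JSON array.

E: 5·0+4·1+2·4+4·0 = 12 | 2·6 = 12
J: 5·2+4·0+2·2+4·0 = 14 | 2·7 = 14
X: 5·0+4·4+2·0+4·0 = 16 | 2·8 = 16
G: 5·0+4·0+2·0+4·3 = 12 | 2·6 = 12
T: 5·0+4·0+2·1+4·3 = 14 | 2·7 = 14
gcd(5,4,2,4,2) = 1

Coefficients: [5, 4, 2, 4, 2]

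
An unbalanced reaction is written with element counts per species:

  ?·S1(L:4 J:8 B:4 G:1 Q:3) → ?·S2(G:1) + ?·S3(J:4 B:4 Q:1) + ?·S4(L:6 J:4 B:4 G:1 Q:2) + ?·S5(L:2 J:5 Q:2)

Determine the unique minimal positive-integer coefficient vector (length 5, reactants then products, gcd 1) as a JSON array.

Coefficients: [5, 3, 3, 2, 4]

L: 5·4 = 20 | 3·0+3·0+2·6+4·2 = 20
J: 5·8 = 40 | 3·0+3·4+2·4+4·5 = 40
B: 5·4 = 20 | 3·0+3·4+2·4+4·0 = 20
G: 5·1 = 5 | 3·1+3·0+2·1+4·0 = 5
Q: 5·3 = 15 | 3·0+3·1+2·2+4·2 = 15
gcd(5,3,3,2,4) = 1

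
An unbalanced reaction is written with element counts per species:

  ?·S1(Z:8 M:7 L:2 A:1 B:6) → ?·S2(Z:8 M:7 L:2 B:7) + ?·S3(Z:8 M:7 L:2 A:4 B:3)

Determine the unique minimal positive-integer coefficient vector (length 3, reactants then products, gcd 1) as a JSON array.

Z: 4·8 = 32 | 3·8+1·8 = 32
M: 4·7 = 28 | 3·7+1·7 = 28
L: 4·2 = 8 | 3·2+1·2 = 8
A: 4·1 = 4 | 3·0+1·4 = 4
B: 4·6 = 24 | 3·7+1·3 = 24
gcd(4,3,1) = 1

Coefficients: [4, 3, 1]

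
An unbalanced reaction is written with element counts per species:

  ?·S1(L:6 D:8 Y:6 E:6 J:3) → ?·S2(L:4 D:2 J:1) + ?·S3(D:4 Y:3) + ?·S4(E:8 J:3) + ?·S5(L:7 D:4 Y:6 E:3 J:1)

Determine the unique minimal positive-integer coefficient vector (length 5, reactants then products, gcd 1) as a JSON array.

Coefficients: [5, 4, 6, 3, 2]

L: 5·6 = 30 | 4·4+6·0+3·0+2·7 = 30
D: 5·8 = 40 | 4·2+6·4+3·0+2·4 = 40
Y: 5·6 = 30 | 4·0+6·3+3·0+2·6 = 30
E: 5·6 = 30 | 4·0+6·0+3·8+2·3 = 30
J: 5·3 = 15 | 4·1+6·0+3·3+2·1 = 15
gcd(5,4,6,3,2) = 1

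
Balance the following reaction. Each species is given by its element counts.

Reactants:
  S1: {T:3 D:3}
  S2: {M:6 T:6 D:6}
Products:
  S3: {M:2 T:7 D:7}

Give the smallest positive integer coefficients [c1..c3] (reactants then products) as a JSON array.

Coefficients: [5, 1, 3]

M: 5·0+1·6 = 6 | 3·2 = 6
T: 5·3+1·6 = 21 | 3·7 = 21
D: 5·3+1·6 = 21 | 3·7 = 21
gcd(5,1,3) = 1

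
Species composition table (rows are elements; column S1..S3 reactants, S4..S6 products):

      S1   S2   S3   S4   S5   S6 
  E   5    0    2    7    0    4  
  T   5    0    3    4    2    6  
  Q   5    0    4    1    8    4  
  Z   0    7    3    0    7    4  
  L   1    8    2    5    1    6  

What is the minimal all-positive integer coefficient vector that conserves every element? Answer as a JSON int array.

E: 1·5+1·0+5·2 = 15 | 1·7+2·0+2·4 = 15
T: 1·5+1·0+5·3 = 20 | 1·4+2·2+2·6 = 20
Q: 1·5+1·0+5·4 = 25 | 1·1+2·8+2·4 = 25
Z: 1·0+1·7+5·3 = 22 | 1·0+2·7+2·4 = 22
L: 1·1+1·8+5·2 = 19 | 1·5+2·1+2·6 = 19
gcd(1,1,5,1,2,2) = 1

Coefficients: [1, 1, 5, 1, 2, 2]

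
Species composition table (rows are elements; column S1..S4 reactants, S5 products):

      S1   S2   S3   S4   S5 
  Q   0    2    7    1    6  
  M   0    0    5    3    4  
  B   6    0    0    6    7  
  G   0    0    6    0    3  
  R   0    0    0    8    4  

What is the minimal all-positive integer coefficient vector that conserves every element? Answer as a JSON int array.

Coefficients: [4, 6, 3, 3, 6]

Q: 4·0+6·2+3·7+3·1 = 36 | 6·6 = 36
M: 4·0+6·0+3·5+3·3 = 24 | 6·4 = 24
B: 4·6+6·0+3·0+3·6 = 42 | 6·7 = 42
G: 4·0+6·0+3·6+3·0 = 18 | 6·3 = 18
R: 4·0+6·0+3·0+3·8 = 24 | 6·4 = 24
gcd(4,6,3,3,6) = 1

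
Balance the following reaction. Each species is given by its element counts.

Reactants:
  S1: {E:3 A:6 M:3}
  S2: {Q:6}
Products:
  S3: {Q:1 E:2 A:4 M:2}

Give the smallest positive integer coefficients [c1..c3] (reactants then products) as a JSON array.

Coefficients: [4, 1, 6]

Q: 4·0+1·6 = 6 | 6·1 = 6
E: 4·3+1·0 = 12 | 6·2 = 12
A: 4·6+1·0 = 24 | 6·4 = 24
M: 4·3+1·0 = 12 | 6·2 = 12
gcd(4,1,6) = 1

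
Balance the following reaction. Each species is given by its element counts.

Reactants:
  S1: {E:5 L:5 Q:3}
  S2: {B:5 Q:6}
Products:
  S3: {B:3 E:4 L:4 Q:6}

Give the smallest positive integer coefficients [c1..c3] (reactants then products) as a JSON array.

Coefficients: [4, 3, 5]

B: 4·0+3·5 = 15 | 5·3 = 15
E: 4·5+3·0 = 20 | 5·4 = 20
L: 4·5+3·0 = 20 | 5·4 = 20
Q: 4·3+3·6 = 30 | 5·6 = 30
gcd(4,3,5) = 1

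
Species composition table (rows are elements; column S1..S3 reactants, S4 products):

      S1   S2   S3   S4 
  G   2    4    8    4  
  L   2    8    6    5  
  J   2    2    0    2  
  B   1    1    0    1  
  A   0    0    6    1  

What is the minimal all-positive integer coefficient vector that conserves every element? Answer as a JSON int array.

Coefficients: [4, 2, 1, 6]

G: 4·2+2·4+1·8 = 24 | 6·4 = 24
L: 4·2+2·8+1·6 = 30 | 6·5 = 30
J: 4·2+2·2+1·0 = 12 | 6·2 = 12
B: 4·1+2·1+1·0 = 6 | 6·1 = 6
A: 4·0+2·0+1·6 = 6 | 6·1 = 6
gcd(4,2,1,6) = 1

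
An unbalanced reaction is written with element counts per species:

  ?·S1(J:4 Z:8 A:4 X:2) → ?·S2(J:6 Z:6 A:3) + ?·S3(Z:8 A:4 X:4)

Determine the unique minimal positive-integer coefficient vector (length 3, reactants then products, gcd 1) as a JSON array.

Coefficients: [6, 4, 3]

J: 6·4 = 24 | 4·6+3·0 = 24
Z: 6·8 = 48 | 4·6+3·8 = 48
A: 6·4 = 24 | 4·3+3·4 = 24
X: 6·2 = 12 | 4·0+3·4 = 12
gcd(6,4,3) = 1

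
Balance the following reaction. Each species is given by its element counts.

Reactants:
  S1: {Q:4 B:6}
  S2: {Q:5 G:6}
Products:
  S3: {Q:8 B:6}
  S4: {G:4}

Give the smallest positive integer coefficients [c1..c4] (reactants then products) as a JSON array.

Coefficients: [5, 4, 5, 6]

Q: 5·4+4·5 = 40 | 5·8+6·0 = 40
G: 5·0+4·6 = 24 | 5·0+6·4 = 24
B: 5·6+4·0 = 30 | 5·6+6·0 = 30
gcd(5,4,5,6) = 1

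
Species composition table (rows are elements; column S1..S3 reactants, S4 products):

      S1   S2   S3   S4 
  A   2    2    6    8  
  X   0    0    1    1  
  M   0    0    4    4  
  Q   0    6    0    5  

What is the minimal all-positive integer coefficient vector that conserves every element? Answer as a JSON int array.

A: 1·2+5·2+6·6 = 48 | 6·8 = 48
X: 1·0+5·0+6·1 = 6 | 6·1 = 6
M: 1·0+5·0+6·4 = 24 | 6·4 = 24
Q: 1·0+5·6+6·0 = 30 | 6·5 = 30
gcd(1,5,6,6) = 1

Coefficients: [1, 5, 6, 6]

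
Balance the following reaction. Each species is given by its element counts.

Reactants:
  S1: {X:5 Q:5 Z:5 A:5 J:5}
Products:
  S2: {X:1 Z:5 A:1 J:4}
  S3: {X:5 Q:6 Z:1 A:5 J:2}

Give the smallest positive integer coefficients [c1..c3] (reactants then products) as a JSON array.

Coefficients: [6, 5, 5]

X: 6·5 = 30 | 5·1+5·5 = 30
Q: 6·5 = 30 | 5·0+5·6 = 30
Z: 6·5 = 30 | 5·5+5·1 = 30
A: 6·5 = 30 | 5·1+5·5 = 30
J: 6·5 = 30 | 5·4+5·2 = 30
gcd(6,5,5) = 1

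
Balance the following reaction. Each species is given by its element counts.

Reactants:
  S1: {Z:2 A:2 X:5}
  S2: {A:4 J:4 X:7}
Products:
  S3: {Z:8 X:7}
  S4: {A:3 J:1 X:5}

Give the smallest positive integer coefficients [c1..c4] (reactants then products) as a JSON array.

Z: 4·2+1·0 = 8 | 1·8+4·0 = 8
A: 4·2+1·4 = 12 | 1·0+4·3 = 12
J: 4·0+1·4 = 4 | 1·0+4·1 = 4
X: 4·5+1·7 = 27 | 1·7+4·5 = 27
gcd(4,1,1,4) = 1

Coefficients: [4, 1, 1, 4]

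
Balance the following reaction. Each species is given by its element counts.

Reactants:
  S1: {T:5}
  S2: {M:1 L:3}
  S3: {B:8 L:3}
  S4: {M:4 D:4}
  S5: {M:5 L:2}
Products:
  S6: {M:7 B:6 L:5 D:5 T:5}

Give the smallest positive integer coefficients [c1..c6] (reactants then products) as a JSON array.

M: 4·0+3·1+3·0+5·4+1·5 = 28 | 4·7 = 28
B: 4·0+3·0+3·8+5·0+1·0 = 24 | 4·6 = 24
L: 4·0+3·3+3·3+5·0+1·2 = 20 | 4·5 = 20
D: 4·0+3·0+3·0+5·4+1·0 = 20 | 4·5 = 20
T: 4·5+3·0+3·0+5·0+1·0 = 20 | 4·5 = 20
gcd(4,3,3,5,1,4) = 1

Coefficients: [4, 3, 3, 5, 1, 4]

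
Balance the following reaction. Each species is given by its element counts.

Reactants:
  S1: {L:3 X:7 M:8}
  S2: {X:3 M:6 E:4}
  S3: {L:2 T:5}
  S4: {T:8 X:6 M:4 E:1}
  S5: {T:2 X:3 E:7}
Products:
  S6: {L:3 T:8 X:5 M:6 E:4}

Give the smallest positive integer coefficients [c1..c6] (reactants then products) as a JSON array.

L: 1·3+3·0+6·2+1·0+1·0 = 15 | 5·3 = 15
T: 1·0+3·0+6·5+1·8+1·2 = 40 | 5·8 = 40
X: 1·7+3·3+6·0+1·6+1·3 = 25 | 5·5 = 25
M: 1·8+3·6+6·0+1·4+1·0 = 30 | 5·6 = 30
E: 1·0+3·4+6·0+1·1+1·7 = 20 | 5·4 = 20
gcd(1,3,6,1,1,5) = 1

Coefficients: [1, 3, 6, 1, 1, 5]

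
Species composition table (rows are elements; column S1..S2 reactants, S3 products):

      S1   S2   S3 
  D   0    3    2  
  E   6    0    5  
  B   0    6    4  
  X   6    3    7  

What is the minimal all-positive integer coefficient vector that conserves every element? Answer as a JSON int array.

Coefficients: [5, 4, 6]

D: 5·0+4·3 = 12 | 6·2 = 12
E: 5·6+4·0 = 30 | 6·5 = 30
B: 5·0+4·6 = 24 | 6·4 = 24
X: 5·6+4·3 = 42 | 6·7 = 42
gcd(5,4,6) = 1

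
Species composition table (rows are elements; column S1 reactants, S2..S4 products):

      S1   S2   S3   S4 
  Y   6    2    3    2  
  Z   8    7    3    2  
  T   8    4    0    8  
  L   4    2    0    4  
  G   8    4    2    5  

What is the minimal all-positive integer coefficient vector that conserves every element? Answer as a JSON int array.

Coefficients: [5, 2, 6, 4]

Y: 5·6 = 30 | 2·2+6·3+4·2 = 30
Z: 5·8 = 40 | 2·7+6·3+4·2 = 40
T: 5·8 = 40 | 2·4+6·0+4·8 = 40
L: 5·4 = 20 | 2·2+6·0+4·4 = 20
G: 5·8 = 40 | 2·4+6·2+4·5 = 40
gcd(5,2,6,4) = 1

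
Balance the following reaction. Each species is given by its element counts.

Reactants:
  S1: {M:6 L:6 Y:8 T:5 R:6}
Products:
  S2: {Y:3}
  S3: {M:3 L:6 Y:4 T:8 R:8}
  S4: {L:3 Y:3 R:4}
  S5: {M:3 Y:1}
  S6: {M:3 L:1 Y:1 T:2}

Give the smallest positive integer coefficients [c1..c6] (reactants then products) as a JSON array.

Coefficients: [4, 3, 1, 4, 1, 6]

M: 4·6 = 24 | 3·0+1·3+4·0+1·3+6·3 = 24
L: 4·6 = 24 | 3·0+1·6+4·3+1·0+6·1 = 24
Y: 4·8 = 32 | 3·3+1·4+4·3+1·1+6·1 = 32
T: 4·5 = 20 | 3·0+1·8+4·0+1·0+6·2 = 20
R: 4·6 = 24 | 3·0+1·8+4·4+1·0+6·0 = 24
gcd(4,3,1,4,1,6) = 1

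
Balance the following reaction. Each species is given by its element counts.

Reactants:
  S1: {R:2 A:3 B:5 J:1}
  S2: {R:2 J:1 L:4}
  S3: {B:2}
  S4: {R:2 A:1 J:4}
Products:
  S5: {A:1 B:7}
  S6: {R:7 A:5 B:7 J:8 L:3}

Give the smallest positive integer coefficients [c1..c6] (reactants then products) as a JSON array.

Coefficients: [5, 3, 5, 6, 1, 4]

R: 5·2+3·2+5·0+6·2 = 28 | 1·0+4·7 = 28
A: 5·3+3·0+5·0+6·1 = 21 | 1·1+4·5 = 21
B: 5·5+3·0+5·2+6·0 = 35 | 1·7+4·7 = 35
J: 5·1+3·1+5·0+6·4 = 32 | 1·0+4·8 = 32
L: 5·0+3·4+5·0+6·0 = 12 | 1·0+4·3 = 12
gcd(5,3,5,6,1,4) = 1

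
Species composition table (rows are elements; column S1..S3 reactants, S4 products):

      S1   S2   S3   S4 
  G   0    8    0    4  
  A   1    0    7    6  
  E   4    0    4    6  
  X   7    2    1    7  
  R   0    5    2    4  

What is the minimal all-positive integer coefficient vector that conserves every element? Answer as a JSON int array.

G: 3·0+2·8+3·0 = 16 | 4·4 = 16
A: 3·1+2·0+3·7 = 24 | 4·6 = 24
E: 3·4+2·0+3·4 = 24 | 4·6 = 24
X: 3·7+2·2+3·1 = 28 | 4·7 = 28
R: 3·0+2·5+3·2 = 16 | 4·4 = 16
gcd(3,2,3,4) = 1

Coefficients: [3, 2, 3, 4]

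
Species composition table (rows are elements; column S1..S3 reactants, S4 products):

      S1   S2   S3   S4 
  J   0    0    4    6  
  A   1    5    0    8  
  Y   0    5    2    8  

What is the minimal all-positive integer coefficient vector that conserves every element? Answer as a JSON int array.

J: 6·0+2·0+3·4 = 12 | 2·6 = 12
A: 6·1+2·5+3·0 = 16 | 2·8 = 16
Y: 6·0+2·5+3·2 = 16 | 2·8 = 16
gcd(6,2,3,2) = 1

Coefficients: [6, 2, 3, 2]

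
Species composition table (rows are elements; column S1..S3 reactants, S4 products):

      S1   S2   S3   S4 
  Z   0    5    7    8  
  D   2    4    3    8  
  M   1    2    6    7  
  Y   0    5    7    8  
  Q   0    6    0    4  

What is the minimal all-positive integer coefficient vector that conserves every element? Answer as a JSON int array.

Z: 5·0+2·5+2·7 = 24 | 3·8 = 24
D: 5·2+2·4+2·3 = 24 | 3·8 = 24
M: 5·1+2·2+2·6 = 21 | 3·7 = 21
Y: 5·0+2·5+2·7 = 24 | 3·8 = 24
Q: 5·0+2·6+2·0 = 12 | 3·4 = 12
gcd(5,2,2,3) = 1

Coefficients: [5, 2, 2, 3]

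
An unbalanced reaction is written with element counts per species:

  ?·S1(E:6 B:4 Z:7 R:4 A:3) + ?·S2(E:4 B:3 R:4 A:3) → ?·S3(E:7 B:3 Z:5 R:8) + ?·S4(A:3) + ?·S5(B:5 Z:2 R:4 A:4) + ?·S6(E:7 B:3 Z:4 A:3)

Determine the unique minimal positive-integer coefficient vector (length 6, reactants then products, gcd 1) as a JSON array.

Coefficients: [6, 5, 4, 3, 3, 4]

E: 6·6+5·4 = 56 | 4·7+3·0+3·0+4·7 = 56
B: 6·4+5·3 = 39 | 4·3+3·0+3·5+4·3 = 39
Z: 6·7+5·0 = 42 | 4·5+3·0+3·2+4·4 = 42
R: 6·4+5·4 = 44 | 4·8+3·0+3·4+4·0 = 44
A: 6·3+5·3 = 33 | 4·0+3·3+3·4+4·3 = 33
gcd(6,5,4,3,3,4) = 1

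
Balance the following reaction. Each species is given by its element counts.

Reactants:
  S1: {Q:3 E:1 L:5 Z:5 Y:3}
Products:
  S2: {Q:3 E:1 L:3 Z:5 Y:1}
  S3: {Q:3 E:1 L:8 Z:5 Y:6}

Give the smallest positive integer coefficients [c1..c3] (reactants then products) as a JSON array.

Coefficients: [5, 3, 2]

Q: 5·3 = 15 | 3·3+2·3 = 15
E: 5·1 = 5 | 3·1+2·1 = 5
L: 5·5 = 25 | 3·3+2·8 = 25
Z: 5·5 = 25 | 3·5+2·5 = 25
Y: 5·3 = 15 | 3·1+2·6 = 15
gcd(5,3,2) = 1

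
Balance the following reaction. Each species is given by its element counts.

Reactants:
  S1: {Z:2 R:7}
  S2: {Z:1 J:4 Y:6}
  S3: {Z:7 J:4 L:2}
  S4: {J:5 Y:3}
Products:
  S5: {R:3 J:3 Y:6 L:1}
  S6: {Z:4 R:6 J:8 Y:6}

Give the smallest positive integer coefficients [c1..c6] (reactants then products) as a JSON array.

Z: 6·2+5·1+1·7+6·0 = 24 | 2·0+6·4 = 24
R: 6·7+5·0+1·0+6·0 = 42 | 2·3+6·6 = 42
J: 6·0+5·4+1·4+6·5 = 54 | 2·3+6·8 = 54
Y: 6·0+5·6+1·0+6·3 = 48 | 2·6+6·6 = 48
L: 6·0+5·0+1·2+6·0 = 2 | 2·1+6·0 = 2
gcd(6,5,1,6,2,6) = 1

Coefficients: [6, 5, 1, 6, 2, 6]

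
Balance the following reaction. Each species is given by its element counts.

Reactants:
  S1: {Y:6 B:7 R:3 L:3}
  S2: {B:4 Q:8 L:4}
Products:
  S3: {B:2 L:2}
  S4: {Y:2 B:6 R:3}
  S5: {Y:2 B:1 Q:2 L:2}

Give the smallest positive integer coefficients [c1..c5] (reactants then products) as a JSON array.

Y: 2·6+1·0 = 12 | 1·0+2·2+4·2 = 12
B: 2·7+1·4 = 18 | 1·2+2·6+4·1 = 18
R: 2·3+1·0 = 6 | 1·0+2·3+4·0 = 6
Q: 2·0+1·8 = 8 | 1·0+2·0+4·2 = 8
L: 2·3+1·4 = 10 | 1·2+2·0+4·2 = 10
gcd(2,1,1,2,4) = 1

Coefficients: [2, 1, 1, 2, 4]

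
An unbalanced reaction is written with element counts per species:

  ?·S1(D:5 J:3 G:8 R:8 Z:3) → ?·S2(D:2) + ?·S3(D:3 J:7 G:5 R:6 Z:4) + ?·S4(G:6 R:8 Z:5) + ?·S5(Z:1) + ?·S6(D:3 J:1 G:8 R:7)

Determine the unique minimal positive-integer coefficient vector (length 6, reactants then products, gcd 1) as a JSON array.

D: 6·5 = 30 | 6·2+2·3+1·0+5·0+4·3 = 30
J: 6·3 = 18 | 6·0+2·7+1·0+5·0+4·1 = 18
G: 6·8 = 48 | 6·0+2·5+1·6+5·0+4·8 = 48
R: 6·8 = 48 | 6·0+2·6+1·8+5·0+4·7 = 48
Z: 6·3 = 18 | 6·0+2·4+1·5+5·1+4·0 = 18
gcd(6,6,2,1,5,4) = 1

Coefficients: [6, 6, 2, 1, 5, 4]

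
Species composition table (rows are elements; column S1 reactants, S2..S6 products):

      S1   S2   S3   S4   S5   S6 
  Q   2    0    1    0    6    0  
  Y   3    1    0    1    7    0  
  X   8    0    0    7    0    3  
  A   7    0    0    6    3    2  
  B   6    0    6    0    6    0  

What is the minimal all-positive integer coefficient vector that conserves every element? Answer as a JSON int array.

Coefficients: [5, 4, 4, 4, 1, 4]

Q: 5·2 = 10 | 4·0+4·1+4·0+1·6+4·0 = 10
Y: 5·3 = 15 | 4·1+4·0+4·1+1·7+4·0 = 15
X: 5·8 = 40 | 4·0+4·0+4·7+1·0+4·3 = 40
A: 5·7 = 35 | 4·0+4·0+4·6+1·3+4·2 = 35
B: 5·6 = 30 | 4·0+4·6+4·0+1·6+4·0 = 30
gcd(5,4,4,4,1,4) = 1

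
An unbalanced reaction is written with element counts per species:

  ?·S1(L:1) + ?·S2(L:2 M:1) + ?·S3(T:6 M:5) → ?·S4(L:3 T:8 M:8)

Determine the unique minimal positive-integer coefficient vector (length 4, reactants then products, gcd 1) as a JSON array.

Coefficients: [1, 4, 4, 3]

L: 1·1+4·2+4·0 = 9 | 3·3 = 9
T: 1·0+4·0+4·6 = 24 | 3·8 = 24
M: 1·0+4·1+4·5 = 24 | 3·8 = 24
gcd(1,4,4,3) = 1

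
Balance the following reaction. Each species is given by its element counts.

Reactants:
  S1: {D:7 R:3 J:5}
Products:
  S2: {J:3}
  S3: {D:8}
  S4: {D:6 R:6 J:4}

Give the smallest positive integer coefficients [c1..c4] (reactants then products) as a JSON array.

Coefficients: [2, 2, 1, 1]

D: 2·7 = 14 | 2·0+1·8+1·6 = 14
R: 2·3 = 6 | 2·0+1·0+1·6 = 6
J: 2·5 = 10 | 2·3+1·0+1·4 = 10
gcd(2,2,1,1) = 1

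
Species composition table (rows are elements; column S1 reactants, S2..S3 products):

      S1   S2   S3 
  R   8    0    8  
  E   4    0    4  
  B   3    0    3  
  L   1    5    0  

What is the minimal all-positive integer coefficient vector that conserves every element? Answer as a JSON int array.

R: 5·8 = 40 | 1·0+5·8 = 40
E: 5·4 = 20 | 1·0+5·4 = 20
B: 5·3 = 15 | 1·0+5·3 = 15
L: 5·1 = 5 | 1·5+5·0 = 5
gcd(5,1,5) = 1

Coefficients: [5, 1, 5]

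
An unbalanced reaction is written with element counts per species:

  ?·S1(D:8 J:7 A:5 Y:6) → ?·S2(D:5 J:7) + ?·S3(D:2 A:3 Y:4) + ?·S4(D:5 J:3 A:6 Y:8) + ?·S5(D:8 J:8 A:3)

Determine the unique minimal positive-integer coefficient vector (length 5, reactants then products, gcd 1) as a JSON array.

D: 6·8 = 48 | 4·5+5·2+2·5+1·8 = 48
J: 6·7 = 42 | 4·7+5·0+2·3+1·8 = 42
A: 6·5 = 30 | 4·0+5·3+2·6+1·3 = 30
Y: 6·6 = 36 | 4·0+5·4+2·8+1·0 = 36
gcd(6,4,5,2,1) = 1

Coefficients: [6, 4, 5, 2, 1]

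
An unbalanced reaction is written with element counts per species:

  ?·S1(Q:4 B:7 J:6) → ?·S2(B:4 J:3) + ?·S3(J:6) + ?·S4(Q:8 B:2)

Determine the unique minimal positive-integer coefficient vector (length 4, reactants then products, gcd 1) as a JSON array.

Q: 4·4 = 16 | 6·0+1·0+2·8 = 16
B: 4·7 = 28 | 6·4+1·0+2·2 = 28
J: 4·6 = 24 | 6·3+1·6+2·0 = 24
gcd(4,6,1,2) = 1

Coefficients: [4, 6, 1, 2]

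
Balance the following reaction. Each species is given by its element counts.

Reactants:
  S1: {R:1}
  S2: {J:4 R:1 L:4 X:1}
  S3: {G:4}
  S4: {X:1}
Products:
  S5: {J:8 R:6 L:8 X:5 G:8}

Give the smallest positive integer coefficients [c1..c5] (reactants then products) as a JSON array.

J: 4·0+2·4+2·0+3·0 = 8 | 1·8 = 8
R: 4·1+2·1+2·0+3·0 = 6 | 1·6 = 6
L: 4·0+2·4+2·0+3·0 = 8 | 1·8 = 8
X: 4·0+2·1+2·0+3·1 = 5 | 1·5 = 5
G: 4·0+2·0+2·4+3·0 = 8 | 1·8 = 8
gcd(4,2,2,3,1) = 1

Coefficients: [4, 2, 2, 3, 1]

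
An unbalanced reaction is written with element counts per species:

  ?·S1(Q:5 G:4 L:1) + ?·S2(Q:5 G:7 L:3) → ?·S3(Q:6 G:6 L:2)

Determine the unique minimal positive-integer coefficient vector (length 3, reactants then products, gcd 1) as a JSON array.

Coefficients: [4, 2, 5]

Q: 4·5+2·5 = 30 | 5·6 = 30
G: 4·4+2·7 = 30 | 5·6 = 30
L: 4·1+2·3 = 10 | 5·2 = 10
gcd(4,2,5) = 1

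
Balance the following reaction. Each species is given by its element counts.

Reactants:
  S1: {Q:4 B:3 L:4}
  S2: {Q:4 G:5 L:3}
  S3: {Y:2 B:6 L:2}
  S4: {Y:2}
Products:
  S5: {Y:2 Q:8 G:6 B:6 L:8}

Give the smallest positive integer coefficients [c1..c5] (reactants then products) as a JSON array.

Y: 4·0+6·0+3·2+2·2 = 10 | 5·2 = 10
Q: 4·4+6·4+3·0+2·0 = 40 | 5·8 = 40
G: 4·0+6·5+3·0+2·0 = 30 | 5·6 = 30
B: 4·3+6·0+3·6+2·0 = 30 | 5·6 = 30
L: 4·4+6·3+3·2+2·0 = 40 | 5·8 = 40
gcd(4,6,3,2,5) = 1

Coefficients: [4, 6, 3, 2, 5]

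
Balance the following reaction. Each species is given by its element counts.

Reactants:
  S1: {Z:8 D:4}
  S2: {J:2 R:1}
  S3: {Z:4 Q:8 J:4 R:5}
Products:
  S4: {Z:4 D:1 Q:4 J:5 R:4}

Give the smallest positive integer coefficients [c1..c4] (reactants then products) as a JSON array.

Z: 1·8+6·0+2·4 = 16 | 4·4 = 16
D: 1·4+6·0+2·0 = 4 | 4·1 = 4
Q: 1·0+6·0+2·8 = 16 | 4·4 = 16
J: 1·0+6·2+2·4 = 20 | 4·5 = 20
R: 1·0+6·1+2·5 = 16 | 4·4 = 16
gcd(1,6,2,4) = 1

Coefficients: [1, 6, 2, 4]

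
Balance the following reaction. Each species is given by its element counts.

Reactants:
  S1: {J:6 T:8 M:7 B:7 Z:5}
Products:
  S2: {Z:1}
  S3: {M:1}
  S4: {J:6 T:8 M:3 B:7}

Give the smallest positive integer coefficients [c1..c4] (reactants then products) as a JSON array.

J: 1·6 = 6 | 5·0+4·0+1·6 = 6
T: 1·8 = 8 | 5·0+4·0+1·8 = 8
M: 1·7 = 7 | 5·0+4·1+1·3 = 7
B: 1·7 = 7 | 5·0+4·0+1·7 = 7
Z: 1·5 = 5 | 5·1+4·0+1·0 = 5
gcd(1,5,4,1) = 1

Coefficients: [1, 5, 4, 1]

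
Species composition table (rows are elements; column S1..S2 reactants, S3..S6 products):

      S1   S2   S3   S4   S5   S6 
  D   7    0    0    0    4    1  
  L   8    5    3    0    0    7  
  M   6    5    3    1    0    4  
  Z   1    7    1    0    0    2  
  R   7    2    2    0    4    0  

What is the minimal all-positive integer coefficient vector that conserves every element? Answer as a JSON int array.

Coefficients: [4, 1, 3, 4, 6, 4]

D: 4·7+1·0 = 28 | 3·0+4·0+6·4+4·1 = 28
L: 4·8+1·5 = 37 | 3·3+4·0+6·0+4·7 = 37
M: 4·6+1·5 = 29 | 3·3+4·1+6·0+4·4 = 29
Z: 4·1+1·7 = 11 | 3·1+4·0+6·0+4·2 = 11
R: 4·7+1·2 = 30 | 3·2+4·0+6·4+4·0 = 30
gcd(4,1,3,4,6,4) = 1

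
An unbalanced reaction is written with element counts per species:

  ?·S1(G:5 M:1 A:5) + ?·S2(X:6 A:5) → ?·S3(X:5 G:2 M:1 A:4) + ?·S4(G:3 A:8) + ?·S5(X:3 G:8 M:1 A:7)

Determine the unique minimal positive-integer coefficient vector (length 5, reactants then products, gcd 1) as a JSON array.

Coefficients: [4, 3, 3, 2, 1]

X: 4·0+3·6 = 18 | 3·5+2·0+1·3 = 18
G: 4·5+3·0 = 20 | 3·2+2·3+1·8 = 20
M: 4·1+3·0 = 4 | 3·1+2·0+1·1 = 4
A: 4·5+3·5 = 35 | 3·4+2·8+1·7 = 35
gcd(4,3,3,2,1) = 1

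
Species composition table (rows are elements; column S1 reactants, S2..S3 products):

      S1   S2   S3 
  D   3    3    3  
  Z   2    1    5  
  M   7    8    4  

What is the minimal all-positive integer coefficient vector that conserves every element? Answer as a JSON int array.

D: 4·3 = 12 | 3·3+1·3 = 12
Z: 4·2 = 8 | 3·1+1·5 = 8
M: 4·7 = 28 | 3·8+1·4 = 28
gcd(4,3,1) = 1

Coefficients: [4, 3, 1]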